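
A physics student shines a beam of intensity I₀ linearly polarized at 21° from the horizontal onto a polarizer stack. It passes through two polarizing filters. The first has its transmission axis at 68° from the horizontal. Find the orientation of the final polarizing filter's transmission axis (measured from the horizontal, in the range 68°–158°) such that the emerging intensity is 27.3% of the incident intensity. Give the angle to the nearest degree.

I₁ = I₀ cos²(68° − 21°) = I₀ cos²(47°) = 0.4651 I₀.
Need I₂/I₀ = 0.273, so cos²(θ − 68°) = 0.273 / 0.4651 = 0.5869.
θ − 68° = arccos(√0.5869) = 40.0°, giving θ ≈ 68 + 40.0 = 108.0°.

θ ≈ 108°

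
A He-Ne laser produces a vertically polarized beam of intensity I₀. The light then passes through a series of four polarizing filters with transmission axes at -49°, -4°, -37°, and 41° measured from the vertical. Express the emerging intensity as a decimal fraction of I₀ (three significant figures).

≈ 0.00654 I₀

I₁ = I₀ cos²(-49° − 0°) = I₀ cos²(49°) = 0.4304 I₀.
I₂ = I₁ cos²(-4° + 49°) = 0.4304 I₀ · cos²(45°) = 0.2152 I₀.
I₃ = I₂ cos²(-37° + 4°) = 0.2152 I₀ · cos²(33°) = 0.1514 I₀.
I₄ = I₃ cos²(41° + 37°) = 0.1514 I₀ · cos²(78°) = 0.006543 I₀.
Transmitted fraction = 0.006543.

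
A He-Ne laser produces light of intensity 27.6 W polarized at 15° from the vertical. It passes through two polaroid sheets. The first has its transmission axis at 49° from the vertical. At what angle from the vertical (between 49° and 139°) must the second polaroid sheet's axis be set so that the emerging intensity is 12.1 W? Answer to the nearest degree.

I₁ = I₀ cos²(49° − 15°) = I₀ cos²(34°) = 0.6873 I₀.
Target fraction: 12.1 / 27.6 W = 0.4384 of I₀.
Need I₂/I₀ = 0.4384, so cos²(θ − 49°) = 0.4384 / 0.6873 = 0.6379.
θ − 49° = arccos(√0.6379) = 37.0°, giving θ ≈ 49 + 37.0 = 86.0°.

θ ≈ 86°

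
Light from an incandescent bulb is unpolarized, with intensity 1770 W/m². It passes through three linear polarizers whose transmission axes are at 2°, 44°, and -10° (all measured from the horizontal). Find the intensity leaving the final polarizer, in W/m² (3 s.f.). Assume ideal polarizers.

I ≈ 169 W/m²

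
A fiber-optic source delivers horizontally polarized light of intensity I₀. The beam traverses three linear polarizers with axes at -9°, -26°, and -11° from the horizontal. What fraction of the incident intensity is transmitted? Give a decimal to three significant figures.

I₁ = I₀ cos²(-9° − 0°) = I₀ cos²(9°) = 0.9755 I₀.
I₂ = I₁ cos²(-26° + 9°) = 0.9755 I₀ · cos²(17°) = 0.8921 I₀.
I₃ = I₂ cos²(-11° + 26°) = 0.8921 I₀ · cos²(15°) = 0.8324 I₀.
Transmitted fraction = 0.8324.

≈ 0.832 I₀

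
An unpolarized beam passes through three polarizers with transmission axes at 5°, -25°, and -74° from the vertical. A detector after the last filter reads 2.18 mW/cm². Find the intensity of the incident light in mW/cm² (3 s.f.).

Unpolarized light through the first polarizer → I₁ = ½ I₀, now polarized at 5°.
I₂ = I₁ cos²(-25° − 5°) = 0.5 I₀ · cos²(30°) = 0.375 I₀.
I₃ = I₂ cos²(-74° + 25°) = 0.375 I₀ · cos²(49°) = 0.1614 I₀.
So 2.18 mW/cm² = 0.1614 I₀, giving I₀ = 2.18/0.1614 = 13.51 mW/cm².

I₀ ≈ 13.5 mW/cm²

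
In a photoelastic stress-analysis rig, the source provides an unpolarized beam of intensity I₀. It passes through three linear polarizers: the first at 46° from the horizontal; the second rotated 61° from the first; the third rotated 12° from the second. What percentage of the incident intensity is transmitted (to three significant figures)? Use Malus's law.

Unpolarized light through the first polarizer → I₁ = ½ I₀, now polarized at 46°.
I₂ = I₁ cos²(61°) = 0.5 · 0.235 I₀ = 0.1175 I₀.
I₃ = I₂ cos²(12°) = 0.1175 · 0.9568 I₀ = 0.1124 I₀.
That is 11.24% of the incident intensity.

≈ 11.2%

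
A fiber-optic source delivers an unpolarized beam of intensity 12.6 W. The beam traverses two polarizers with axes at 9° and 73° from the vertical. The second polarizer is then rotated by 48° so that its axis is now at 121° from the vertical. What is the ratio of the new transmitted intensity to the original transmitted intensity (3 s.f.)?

I_new/I_old ≈ 0.730

Before rotation:
Unpolarized light through the first polarizer → I₁ = ½ I₀, now polarized at 9°.
I₂ = I₁ cos²(73° − 9°) = 0.5 I₀ · cos²(64°) = 0.09608 I₀.
After rotation:
Unpolarized light through the first polarizer → I₁ = ½ I₀, now polarized at 9°.
Angle between axes 1 and 2: 68°. I₂ = 0.5 I₀ · cos²(68°) = 0.07017 I₀.
Ratio = 0.07017 / 0.09608 = 0.7302.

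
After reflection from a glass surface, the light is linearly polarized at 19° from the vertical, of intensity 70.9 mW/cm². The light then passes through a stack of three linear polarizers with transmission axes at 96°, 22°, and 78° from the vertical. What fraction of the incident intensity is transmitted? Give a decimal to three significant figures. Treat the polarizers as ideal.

I₁ = 70.9 mW/cm² · cos²(77°) = 3.588 mW/cm².
I₂ = I₁ · cos²(74°) = 3.588 · 0.07598 = 0.2726 mW/cm².
I₃ = I₂ · cos²(56°) = 0.2726 · 0.3127 = 0.08524 mW/cm².
Transmitted fraction = 0.001202.

I/I₀ ≈ 0.00120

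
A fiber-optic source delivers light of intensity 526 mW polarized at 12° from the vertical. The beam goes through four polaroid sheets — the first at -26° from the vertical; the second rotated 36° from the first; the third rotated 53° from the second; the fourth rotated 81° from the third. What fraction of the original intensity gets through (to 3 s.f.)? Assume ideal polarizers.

I/I₀ ≈ 0.00360

I₁ = 526 mW · cos²(38°) = 326.6 mW.
I₂ = I₁ · cos²(36°) = 326.6 · 0.6545 = 213.8 mW.
I₃ = I₂ · cos²(53°) = 213.8 · 0.3622 = 77.43 mW.
I₄ = I₃ · cos²(81°) = 77.43 · 0.02447 = 1.895 mW.
Transmitted fraction = 0.003602.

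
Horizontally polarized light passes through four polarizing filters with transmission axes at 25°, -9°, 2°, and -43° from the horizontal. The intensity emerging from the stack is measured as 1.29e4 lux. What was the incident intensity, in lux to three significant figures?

I₁ = I₀ cos²(25° − 0°) = I₀ cos²(25°) = 0.8214 I₀.
I₂ = I₁ cos²(-9° − 25°) = 0.8214 I₀ · cos²(34°) = 0.5645 I₀.
I₃ = I₂ cos²(2° + 9°) = 0.5645 I₀ · cos²(11°) = 0.544 I₀.
I₄ = I₃ cos²(-43° − 2°) = 0.544 I₀ · cos²(45°) = 0.272 I₀.
So 1.29e4 lux = 0.272 I₀, giving I₀ = 1.29e4/0.272 = 4.743e+04 lux.

I₀ ≈ 4.74e4 lux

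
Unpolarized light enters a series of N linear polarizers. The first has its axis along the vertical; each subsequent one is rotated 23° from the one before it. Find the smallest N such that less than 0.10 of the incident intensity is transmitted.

First polarizer halves the unpolarized light: factor 1/2.
Each further stage multiplies by cos²(23°) = 0.8473.
After N polarizers: T = 0.5·0.8473^(N−1). Require T < 0.10 ⇒ N−1 > ln(0.10/0.5)/ln(0.8473) = 9.71, so N−1 ≥ 10 and N = 11.
Check: N=11 gives T = 0.09539 < 0.10; N=10 gives T = 0.1126.

N = 11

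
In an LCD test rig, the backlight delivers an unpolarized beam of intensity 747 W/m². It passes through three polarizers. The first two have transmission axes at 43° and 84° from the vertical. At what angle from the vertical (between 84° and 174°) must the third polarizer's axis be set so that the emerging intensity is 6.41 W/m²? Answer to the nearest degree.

θ ≈ 164°

Unpolarized light through the first polarizer → I₁ = ½ I₀, now polarized at 43°.
I₂ = I₁ cos²(84° − 43°) = 0.5 I₀ · cos²(41°) = 0.2848 I₀.
Target fraction: 6.41 / 747 W/m² = 0.008581 of I₀.
Need I₃/I₀ = 0.008581, so cos²(θ − 84°) = 0.008581 / 0.2848 = 0.03013.
θ − 84° = arccos(√0.03013) = 80.0°, giving θ ≈ 84 + 80.0 = 164.0°.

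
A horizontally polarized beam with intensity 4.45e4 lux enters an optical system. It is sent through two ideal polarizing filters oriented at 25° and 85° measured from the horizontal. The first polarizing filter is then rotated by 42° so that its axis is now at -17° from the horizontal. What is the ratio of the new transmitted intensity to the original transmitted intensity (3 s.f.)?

I_new/I_old ≈ 0.193

Before rotation:
By Malus's law, I₁ = I₀ cos²(25° − 0°) = I₀ cos²(25°) = 0.8214 I₀.
I₂ = I₁ cos²(85° − 25°) = 0.8214 I₀ · cos²(60°) = 0.2053 I₀.
After rotation:
I₁ = I₀ cos²(-17° − 0°) = I₀ cos²(17°) = 0.9145 I₀.
Angle between axes 1 and 2: 78°. I₂ = 0.9145 I₀ · cos²(78°) = 0.03953 I₀.
Ratio = 0.03953 / 0.2053 = 0.1925.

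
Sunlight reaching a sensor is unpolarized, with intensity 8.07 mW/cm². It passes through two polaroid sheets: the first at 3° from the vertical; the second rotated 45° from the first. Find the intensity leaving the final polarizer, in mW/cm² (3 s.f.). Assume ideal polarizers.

I ≈ 2.02 mW/cm²

Unpolarized light through the first polarizer → I₁ = 8.07 mW/cm²/2 = 4.035 mW/cm², polarized at 3°.
I₂ = I₁ · cos²(45°) = 4.035 · 0.5 = 2.018 mW/cm².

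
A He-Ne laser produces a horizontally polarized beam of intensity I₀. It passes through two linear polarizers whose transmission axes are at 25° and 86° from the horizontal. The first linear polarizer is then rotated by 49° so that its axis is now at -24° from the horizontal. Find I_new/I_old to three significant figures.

I_new/I_old ≈ 0.506

Before rotation:
I₁ = I₀ cos²(25° − 0°) = I₀ cos²(25°) = 0.8214 I₀.
I₂ = I₁ cos²(86° − 25°) = 0.8214 I₀ · cos²(61°) = 0.1931 I₀.
After rotation:
I₁ = I₀ cos²(-24° − 0°) = I₀ cos²(24°) = 0.8346 I₀.
Angle between axes 1 and 2: 70°. I₂ = 0.8346 I₀ · cos²(70°) = 0.09763 I₀.
Ratio = 0.09763 / 0.1931 = 0.5057.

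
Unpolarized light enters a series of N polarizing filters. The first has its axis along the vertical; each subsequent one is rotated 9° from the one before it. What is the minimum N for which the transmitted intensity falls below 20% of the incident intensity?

N = 38

First polarizer halves the unpolarized light: factor 1/2.
Each further stage multiplies by cos²(9°) = 0.9755.
After N polarizers: T = 0.5·0.9755^(N−1). Require T < 0.20 ⇒ N−1 > ln(0.20/0.5)/ln(0.9755) = 36.98, so N−1 ≥ 37 and N = 38.
Check: N=38 gives T = 0.1999 < 0.20; N=37 gives T = 0.2049.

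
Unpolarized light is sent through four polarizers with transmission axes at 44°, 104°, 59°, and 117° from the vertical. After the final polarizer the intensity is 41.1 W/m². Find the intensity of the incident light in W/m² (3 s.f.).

Unpolarized light through the first polarizer → I₁ = ½ I₀, now polarized at 44°.
I₂ = I₁ cos²(104° − 44°) = 0.5 I₀ · cos²(60°) = 0.125 I₀.
I₃ = I₂ cos²(59° − 104°) = 0.125 I₀ · cos²(45°) = 0.0625 I₀.
I₄ = I₃ cos²(117° − 59°) = 0.0625 I₀ · cos²(58°) = 0.01755 I₀.
So 41.1 W/m² = 0.01755 I₀, giving I₀ = 41.1/0.01755 = 2342 W/m².

I₀ ≈ 2340 W/m²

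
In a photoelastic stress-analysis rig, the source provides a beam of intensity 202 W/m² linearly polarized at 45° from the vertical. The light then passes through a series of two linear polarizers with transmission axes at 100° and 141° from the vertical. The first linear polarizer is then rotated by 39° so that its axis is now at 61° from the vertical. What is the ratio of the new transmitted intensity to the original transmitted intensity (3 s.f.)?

Before rotation:
By Malus's law, I₁ = I₀ cos²(100° − 45°) = I₀ cos²(55°) = 0.329 I₀.
I₂ = I₁ cos²(141° − 100°) = 0.329 I₀ · cos²(41°) = 0.1874 I₀.
After rotation:
I₁ = I₀ cos²(61° − 45°) = I₀ cos²(16°) = 0.924 I₀.
I₂ = I₁ cos²(141° − 61°) = 0.924 I₀ · cos²(80°) = 0.02786 I₀.
Ratio = 0.02786 / 0.1874 = 0.1487.

I_new/I_old ≈ 0.149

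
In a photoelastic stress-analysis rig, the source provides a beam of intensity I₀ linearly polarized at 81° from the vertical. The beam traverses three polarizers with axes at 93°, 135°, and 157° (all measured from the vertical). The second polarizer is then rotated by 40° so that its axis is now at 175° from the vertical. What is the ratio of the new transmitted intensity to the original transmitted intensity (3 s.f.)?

Before rotation:
I₁ = I₀ cos²(93° − 81°) = I₀ cos²(12°) = 0.9568 I₀.
I₂ = I₁ cos²(135° − 93°) = 0.9568 I₀ · cos²(42°) = 0.5284 I₀.
I₃ = I₂ cos²(157° − 135°) = 0.5284 I₀ · cos²(22°) = 0.4542 I₀.
After rotation:
I₁ = I₀ cos²(93° − 81°) = I₀ cos²(12°) = 0.9568 I₀.
I₂ = I₁ cos²(175° − 93°) = 0.9568 I₀ · cos²(82°) = 0.01853 I₀.
I₃ = I₂ cos²(157° − 175°) = 0.01853 I₀ · cos²(18°) = 0.01676 I₀.
Ratio = 0.01676 / 0.4542 = 0.0369.

I_new/I_old ≈ 0.0369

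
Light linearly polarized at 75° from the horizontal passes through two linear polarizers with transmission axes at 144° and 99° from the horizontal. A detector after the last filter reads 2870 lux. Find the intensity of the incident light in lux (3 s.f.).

I₀ ≈ 4.47e4 lux

I₁ = I₀ cos²(144° − 75°) = I₀ cos²(69°) = 0.1284 I₀.
I₂ = I₁ cos²(99° − 144°) = 0.1284 I₀ · cos²(45°) = 0.06421 I₀.
So 2870 lux = 0.06421 I₀, giving I₀ = 2870/0.06421 = 4.469e+04 lux.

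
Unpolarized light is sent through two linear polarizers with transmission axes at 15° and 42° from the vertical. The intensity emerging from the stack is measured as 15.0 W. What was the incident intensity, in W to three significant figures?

I₀ ≈ 37.8 W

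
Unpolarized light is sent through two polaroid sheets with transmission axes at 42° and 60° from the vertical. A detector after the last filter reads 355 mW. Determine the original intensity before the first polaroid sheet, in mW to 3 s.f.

Unpolarized light through the first polarizer → I₁ = ½ I₀, now polarized at 42°.
I₂ = I₁ cos²(60° − 42°) = 0.5 I₀ · cos²(18°) = 0.4523 I₀.
So 355 mW = 0.4523 I₀, giving I₀ = 355/0.4523 = 785 mW.

I₀ ≈ 785 mW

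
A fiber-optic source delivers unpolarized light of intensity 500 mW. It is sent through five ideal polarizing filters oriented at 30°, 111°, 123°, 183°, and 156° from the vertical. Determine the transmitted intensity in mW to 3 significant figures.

Unpolarized light through the first polarizer → I₁ = 500 mW/2 = 250 mW, polarized at 30°.
I₂ = I₁ · cos²(81°) = 250 · 0.02447 = 6.118 mW.
I₃ = I₂ · cos²(12°) = 6.118 · 0.9568 = 5.853 mW.
I₄ = I₃ · cos²(60°) = 5.853 · 0.25 = 1.463 mW.
I₅ = I₄ · cos²(27°) = 1.463 · 0.7939 = 1.162 mW.

I ≈ 1.16 mW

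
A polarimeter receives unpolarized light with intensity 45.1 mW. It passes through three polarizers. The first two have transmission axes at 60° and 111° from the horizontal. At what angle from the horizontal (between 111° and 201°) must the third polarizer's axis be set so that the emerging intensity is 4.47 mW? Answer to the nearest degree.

Unpolarized light through the first polarizer → I₁ = ½ I₀, now polarized at 60°.
I₂ = I₁ cos²(111° − 60°) = 0.5 I₀ · cos²(51°) = 0.198 I₀.
Target fraction: 4.47 / 45.1 mW = 0.09911 of I₀.
Need I₃/I₀ = 0.09911, so cos²(θ − 111°) = 0.09911 / 0.198 = 0.5005.
θ − 111° = arccos(√0.5005) = 45.0°, giving θ ≈ 111 + 45.0 = 156.0°.

θ ≈ 156°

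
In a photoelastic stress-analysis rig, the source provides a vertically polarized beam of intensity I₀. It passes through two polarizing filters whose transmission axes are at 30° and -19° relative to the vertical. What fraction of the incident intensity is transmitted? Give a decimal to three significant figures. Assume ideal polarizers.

I₁ = I₀ cos²(30° − 0°) = I₀ cos²(30°) = 0.75 I₀.
I₂ = I₁ cos²(-19° − 30°) = 0.75 I₀ · cos²(49°) = 0.3228 I₀.
Transmitted fraction = 0.3228.

≈ 0.323 I₀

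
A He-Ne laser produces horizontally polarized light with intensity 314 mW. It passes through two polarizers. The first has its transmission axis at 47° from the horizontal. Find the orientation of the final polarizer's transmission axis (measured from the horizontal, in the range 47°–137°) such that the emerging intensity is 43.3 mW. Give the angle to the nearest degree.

I₁ = I₀ cos²(47° − 0°) = I₀ cos²(47°) = 0.4651 I₀.
Target fraction: 43.3 / 314 mW = 0.1379 of I₀.
Need I₂/I₀ = 0.1379, so cos²(θ − 47°) = 0.1379 / 0.4651 = 0.2965.
θ − 47° = arccos(√0.2965) = 57.0°, giving θ ≈ 47 + 57.0 = 104.0°.

θ ≈ 104°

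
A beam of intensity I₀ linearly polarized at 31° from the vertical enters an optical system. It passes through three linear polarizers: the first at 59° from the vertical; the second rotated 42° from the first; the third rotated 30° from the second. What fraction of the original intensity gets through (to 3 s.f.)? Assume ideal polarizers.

≈ 0.323 I₀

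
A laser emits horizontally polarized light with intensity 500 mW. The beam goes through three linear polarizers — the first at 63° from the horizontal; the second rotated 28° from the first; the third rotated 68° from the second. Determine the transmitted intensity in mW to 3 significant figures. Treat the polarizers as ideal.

I₁ = 500 mW · cos²(63°) = 103.1 mW.
I₂ = I₁ · cos²(28°) = 103.1 · 0.7796 = 80.34 mW.
I₃ = I₂ · cos²(68°) = 80.34 · 0.1403 = 11.27 mW.

I ≈ 11.3 mW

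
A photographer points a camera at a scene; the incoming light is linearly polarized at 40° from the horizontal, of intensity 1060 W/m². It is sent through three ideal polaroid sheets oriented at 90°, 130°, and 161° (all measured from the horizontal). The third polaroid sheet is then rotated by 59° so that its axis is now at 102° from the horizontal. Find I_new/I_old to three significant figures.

I_new/I_old ≈ 1.06

Before rotation:
I₁ = I₀ cos²(90° − 40°) = I₀ cos²(50°) = 0.4132 I₀.
I₂ = I₁ cos²(130° − 90°) = 0.4132 I₀ · cos²(40°) = 0.2425 I₀.
I₃ = I₂ cos²(161° − 130°) = 0.2425 I₀ · cos²(31°) = 0.1781 I₀.
After rotation:
I₁ = I₀ cos²(90° − 40°) = I₀ cos²(50°) = 0.4132 I₀.
I₂ = I₁ cos²(130° − 90°) = 0.4132 I₀ · cos²(40°) = 0.2425 I₀.
I₃ = I₂ cos²(102° − 130°) = 0.2425 I₀ · cos²(28°) = 0.189 I₀.
Ratio = 0.189 / 0.1781 = 1.061.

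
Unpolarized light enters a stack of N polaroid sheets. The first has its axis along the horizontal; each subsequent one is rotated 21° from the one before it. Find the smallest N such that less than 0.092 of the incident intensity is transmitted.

N = 14

First polarizer halves the unpolarized light: factor 1/2.
Each further stage multiplies by cos²(21°) = 0.8716.
After N polarizers: T = 0.5·0.8716^(N−1). Require T < 0.092 ⇒ N−1 > ln(0.092/0.5)/ln(0.8716) = 12.32, so N−1 ≥ 13 and N = 14.
Check: N=14 gives T = 0.08374 < 0.092; N=13 gives T = 0.09608.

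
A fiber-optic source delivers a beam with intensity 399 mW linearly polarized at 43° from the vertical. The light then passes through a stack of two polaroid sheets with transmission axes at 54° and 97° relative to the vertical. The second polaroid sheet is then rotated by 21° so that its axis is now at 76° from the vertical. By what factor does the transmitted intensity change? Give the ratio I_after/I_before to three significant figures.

I_new/I_old ≈ 1.61

Before rotation:
I₁ = I₀ cos²(54° − 43°) = I₀ cos²(11°) = 0.9636 I₀.
I₂ = I₁ cos²(97° − 54°) = 0.9636 I₀ · cos²(43°) = 0.5154 I₀.
After rotation:
I₁ = I₀ cos²(54° − 43°) = I₀ cos²(11°) = 0.9636 I₀.
I₂ = I₁ cos²(76° − 54°) = 0.9636 I₀ · cos²(22°) = 0.8284 I₀.
Ratio = 0.8284 / 0.5154 = 1.607.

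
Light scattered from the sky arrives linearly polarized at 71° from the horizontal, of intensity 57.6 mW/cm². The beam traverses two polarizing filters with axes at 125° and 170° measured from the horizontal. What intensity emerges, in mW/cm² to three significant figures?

I ≈ 9.95 mW/cm²

By Malus's law, I₁ = 57.6 mW/cm² · cos²(54°) = 19.9 mW/cm².
I₂ = I₁ · cos²(45°) = 19.9 · 0.5 = 9.95 mW/cm².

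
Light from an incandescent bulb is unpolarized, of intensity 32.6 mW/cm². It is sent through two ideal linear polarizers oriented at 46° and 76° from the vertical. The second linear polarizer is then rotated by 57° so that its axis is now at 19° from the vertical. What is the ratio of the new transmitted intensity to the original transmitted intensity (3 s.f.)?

I_new/I_old ≈ 1.06

Before rotation:
Unpolarized light through the first polarizer → I₁ = ½ I₀, now polarized at 46°.
I₂ = I₁ cos²(76° − 46°) = 0.5 I₀ · cos²(30°) = 0.375 I₀.
After rotation:
Unpolarized light through the first polarizer → I₁ = ½ I₀, now polarized at 46°.
I₂ = I₁ cos²(19° − 46°) = 0.5 I₀ · cos²(27°) = 0.3969 I₀.
Ratio = 0.3969 / 0.375 = 1.059.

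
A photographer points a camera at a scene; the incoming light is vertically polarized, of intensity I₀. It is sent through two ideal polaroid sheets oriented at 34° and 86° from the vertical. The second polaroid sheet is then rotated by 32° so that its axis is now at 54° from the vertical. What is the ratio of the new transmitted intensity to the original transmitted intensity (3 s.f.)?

I_new/I_old ≈ 2.33

Before rotation:
I₁ = I₀ cos²(34° − 0°) = I₀ cos²(34°) = 0.6873 I₀.
I₂ = I₁ cos²(86° − 34°) = 0.6873 I₀ · cos²(52°) = 0.2605 I₀.
After rotation:
I₁ = I₀ cos²(34° − 0°) = I₀ cos²(34°) = 0.6873 I₀.
I₂ = I₁ cos²(54° − 34°) = 0.6873 I₀ · cos²(20°) = 0.6069 I₀.
Ratio = 0.6069 / 0.2605 = 2.33.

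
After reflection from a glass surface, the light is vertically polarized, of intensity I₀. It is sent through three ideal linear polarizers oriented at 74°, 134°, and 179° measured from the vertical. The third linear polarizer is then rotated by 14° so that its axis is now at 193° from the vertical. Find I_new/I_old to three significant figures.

Before rotation:
I₁ = I₀ cos²(74° − 0°) = I₀ cos²(74°) = 0.07598 I₀.
I₂ = I₁ cos²(134° − 74°) = 0.07598 I₀ · cos²(60°) = 0.01899 I₀.
I₃ = I₂ cos²(179° − 134°) = 0.01899 I₀ · cos²(45°) = 0.009497 I₀.
After rotation:
I₁ = I₀ cos²(74° − 0°) = I₀ cos²(74°) = 0.07598 I₀.
I₂ = I₁ cos²(134° − 74°) = 0.07598 I₀ · cos²(60°) = 0.01899 I₀.
I₃ = I₂ cos²(193° − 134°) = 0.01899 I₀ · cos²(59°) = 0.005038 I₀.
Ratio = 0.005038 / 0.009497 = 0.5305.

I_new/I_old ≈ 0.531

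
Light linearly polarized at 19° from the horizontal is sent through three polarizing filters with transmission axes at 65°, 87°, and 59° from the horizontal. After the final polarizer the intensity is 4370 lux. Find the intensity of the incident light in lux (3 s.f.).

I₁ = I₀ cos²(65° − 19°) = I₀ cos²(46°) = 0.4826 I₀.
I₂ = I₁ cos²(87° − 65°) = 0.4826 I₀ · cos²(22°) = 0.4148 I₀.
I₃ = I₂ cos²(59° − 87°) = 0.4148 I₀ · cos²(28°) = 0.3234 I₀.
So 4370 lux = 0.3234 I₀, giving I₀ = 4370/0.3234 = 1.351e+04 lux.

I₀ ≈ 1.35e4 lux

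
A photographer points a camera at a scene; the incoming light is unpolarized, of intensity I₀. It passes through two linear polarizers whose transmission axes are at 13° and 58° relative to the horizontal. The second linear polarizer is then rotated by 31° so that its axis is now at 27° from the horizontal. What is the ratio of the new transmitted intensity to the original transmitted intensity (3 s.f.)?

Before rotation:
Unpolarized light through the first polarizer → I₁ = ½ I₀, now polarized at 13°.
I₂ = I₁ cos²(58° − 13°) = 0.5 I₀ · cos²(45°) = 0.25 I₀.
After rotation:
Unpolarized light through the first polarizer → I₁ = ½ I₀, now polarized at 13°.
I₂ = I₁ cos²(27° − 13°) = 0.5 I₀ · cos²(14°) = 0.4707 I₀.
Ratio = 0.4707 / 0.25 = 1.883.

I_new/I_old ≈ 1.88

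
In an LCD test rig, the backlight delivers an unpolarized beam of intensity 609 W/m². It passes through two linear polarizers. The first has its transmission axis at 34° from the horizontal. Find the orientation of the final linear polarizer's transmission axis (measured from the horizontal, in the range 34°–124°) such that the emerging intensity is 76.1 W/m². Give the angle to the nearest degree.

θ ≈ 94°

Unpolarized light through the first polarizer → I₁ = ½ I₀, now polarized at 34°.
Target fraction: 76.1 / 609 W/m² = 0.125 of I₀.
Need I₂/I₀ = 0.125, so cos²(θ − 34°) = 0.125 / 0.5 = 0.2499.
θ − 34° = arccos(√0.2499) = 60.0°, giving θ ≈ 34 + 60.0 = 94.0°.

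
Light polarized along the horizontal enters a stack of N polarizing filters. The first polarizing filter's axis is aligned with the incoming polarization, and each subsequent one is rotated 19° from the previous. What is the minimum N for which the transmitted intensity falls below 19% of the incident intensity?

First polarizer is aligned with the polarization: full transmission.
Each further stage multiplies by cos²(19°) = 0.894.
After N polarizers: T = 0.894^(N−1). Require T < 0.19 ⇒ N−1 > ln(0.19)/ln(0.894) = 14.82, so N−1 ≥ 15 and N = 16.
Check: N=16 gives T = 0.1863 < 0.19; N=15 gives T = 0.2083.

N = 16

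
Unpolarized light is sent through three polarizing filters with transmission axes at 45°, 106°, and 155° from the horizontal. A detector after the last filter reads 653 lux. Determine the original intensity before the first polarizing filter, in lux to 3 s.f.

Unpolarized light through the first polarizer → I₁ = ½ I₀, now polarized at 45°.
I₂ = I₁ cos²(106° − 45°) = 0.5 I₀ · cos²(61°) = 0.1175 I₀.
I₃ = I₂ cos²(155° − 106°) = 0.1175 I₀ · cos²(49°) = 0.05058 I₀.
So 653 lux = 0.05058 I₀, giving I₀ = 653/0.05058 = 1.291e+04 lux.

I₀ ≈ 1.29e4 lux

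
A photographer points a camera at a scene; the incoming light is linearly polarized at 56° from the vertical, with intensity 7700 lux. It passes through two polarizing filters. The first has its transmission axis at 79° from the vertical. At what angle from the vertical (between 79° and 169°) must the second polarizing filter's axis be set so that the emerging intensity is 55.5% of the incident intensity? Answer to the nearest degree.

By Malus's law, I₁ = I₀ cos²(79° − 56°) = I₀ cos²(23°) = 0.8473 I₀.
Need I₂/I₀ = 0.555, so cos²(θ − 79°) = 0.555 / 0.8473 = 0.655.
θ − 79° = arccos(√0.655) = 36.0°, giving θ ≈ 79 + 36.0 = 115.0°.

θ ≈ 115°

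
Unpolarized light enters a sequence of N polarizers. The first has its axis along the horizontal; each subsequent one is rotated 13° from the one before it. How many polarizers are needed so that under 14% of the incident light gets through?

First polarizer halves the unpolarized light: factor 1/2.
Each further stage multiplies by cos²(13°) = 0.9494.
After N polarizers: T = 0.5·0.9494^(N−1). Require T < 0.14 ⇒ N−1 > ln(0.14/0.5)/ln(0.9494) = 24.51, so N−1 ≥ 25 and N = 26.
Check: N=26 gives T = 0.1365 < 0.14; N=25 gives T = 0.1438.

N = 26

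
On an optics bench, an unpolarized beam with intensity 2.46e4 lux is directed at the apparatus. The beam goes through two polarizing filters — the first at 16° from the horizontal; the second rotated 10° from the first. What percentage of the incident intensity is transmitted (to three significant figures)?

≈ 48.5%

Unpolarized light through the first polarizer → I₁ = 2.46e4 lux/2 = 1.23e+04 lux, polarized at 16°.
I₂ = I₁ · cos²(10°) = 1.23e+04 · 0.9698 = 1.193e+04 lux.
That is 48.49% of the incident intensity.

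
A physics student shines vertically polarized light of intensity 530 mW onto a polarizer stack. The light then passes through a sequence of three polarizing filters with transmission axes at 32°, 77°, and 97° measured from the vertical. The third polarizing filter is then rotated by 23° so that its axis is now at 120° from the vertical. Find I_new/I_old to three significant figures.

I_new/I_old ≈ 0.606

Before rotation:
I₁ = I₀ cos²(32° − 0°) = I₀ cos²(32°) = 0.7192 I₀.
I₂ = I₁ cos²(77° − 32°) = 0.7192 I₀ · cos²(45°) = 0.3596 I₀.
I₃ = I₂ cos²(97° − 77°) = 0.3596 I₀ · cos²(20°) = 0.3175 I₀.
After rotation:
I₁ = I₀ cos²(32° − 0°) = I₀ cos²(32°) = 0.7192 I₀.
I₂ = I₁ cos²(77° − 32°) = 0.7192 I₀ · cos²(45°) = 0.3596 I₀.
I₃ = I₂ cos²(120° − 77°) = 0.3596 I₀ · cos²(43°) = 0.1923 I₀.
Ratio = 0.1923 / 0.3175 = 0.6057.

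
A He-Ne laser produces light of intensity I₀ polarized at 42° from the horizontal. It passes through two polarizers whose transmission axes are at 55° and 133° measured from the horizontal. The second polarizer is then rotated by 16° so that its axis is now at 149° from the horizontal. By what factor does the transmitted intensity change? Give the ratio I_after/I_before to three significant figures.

Before rotation:
By Malus's law, I₁ = I₀ cos²(55° − 42°) = I₀ cos²(13°) = 0.9494 I₀.
I₂ = I₁ cos²(133° − 55°) = 0.9494 I₀ · cos²(78°) = 0.04104 I₀.
After rotation:
I₁ = I₀ cos²(55° − 42°) = I₀ cos²(13°) = 0.9494 I₀.
Angle between axes 1 and 2: 86°. I₂ = 0.9494 I₀ · cos²(86°) = 0.00462 I₀.
Ratio = 0.00462 / 0.04104 = 0.1126.

I_new/I_old ≈ 0.113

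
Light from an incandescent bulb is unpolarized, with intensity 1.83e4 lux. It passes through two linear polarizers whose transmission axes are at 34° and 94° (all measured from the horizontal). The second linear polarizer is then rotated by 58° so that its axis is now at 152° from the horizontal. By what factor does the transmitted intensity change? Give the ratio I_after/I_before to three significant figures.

Before rotation:
Unpolarized light through the first polarizer → I₁ = ½ I₀, now polarized at 34°.
I₂ = I₁ cos²(94° − 34°) = 0.5 I₀ · cos²(60°) = 0.125 I₀.
After rotation:
Unpolarized light through the first polarizer → I₁ = ½ I₀, now polarized at 34°.
Angle between axes 1 and 2: 62°. I₂ = 0.5 I₀ · cos²(62°) = 0.1102 I₀.
Ratio = 0.1102 / 0.125 = 0.8816.

I_new/I_old ≈ 0.882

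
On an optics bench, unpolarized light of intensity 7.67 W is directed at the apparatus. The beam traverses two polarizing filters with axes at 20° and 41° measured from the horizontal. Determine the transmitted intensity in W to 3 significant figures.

Unpolarized light through the first polarizer → I₁ = 7.67 W/2 = 3.835 W, polarized at 20°.
I₂ = I₁ · cos²(21°) = 3.835 · 0.8716 = 3.342 W.

I ≈ 3.34 W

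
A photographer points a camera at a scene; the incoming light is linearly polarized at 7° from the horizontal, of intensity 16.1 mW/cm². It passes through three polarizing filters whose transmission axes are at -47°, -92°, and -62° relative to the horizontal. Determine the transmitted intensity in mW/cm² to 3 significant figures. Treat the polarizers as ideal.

I ≈ 2.09 mW/cm²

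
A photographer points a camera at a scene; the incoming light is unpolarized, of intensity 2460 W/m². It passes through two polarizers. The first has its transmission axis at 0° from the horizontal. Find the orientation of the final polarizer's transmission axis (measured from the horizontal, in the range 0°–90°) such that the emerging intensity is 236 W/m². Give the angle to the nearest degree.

Unpolarized light through the first polarizer → I₁ = ½ I₀, now polarized at 0°.
Target fraction: 236 / 2460 W/m² = 0.09593 of I₀.
Need I₂/I₀ = 0.09593, so cos²(θ − 0°) = 0.09593 / 0.5 = 0.1919.
θ − 0° = arccos(√0.1919) = 64.0°, giving θ ≈ 0 + 64.0 = 64.0°.

θ ≈ 64°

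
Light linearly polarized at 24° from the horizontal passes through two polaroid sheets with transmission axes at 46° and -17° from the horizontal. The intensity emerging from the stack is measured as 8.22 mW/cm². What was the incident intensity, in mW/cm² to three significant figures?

I₀ ≈ 46.4 mW/cm²

By Malus's law, I₁ = I₀ cos²(46° − 24°) = I₀ cos²(22°) = 0.8597 I₀.
I₂ = I₁ cos²(-17° − 46°) = 0.8597 I₀ · cos²(63°) = 0.1772 I₀.
So 8.22 mW/cm² = 0.1772 I₀, giving I₀ = 8.22/0.1772 = 46.39 mW/cm².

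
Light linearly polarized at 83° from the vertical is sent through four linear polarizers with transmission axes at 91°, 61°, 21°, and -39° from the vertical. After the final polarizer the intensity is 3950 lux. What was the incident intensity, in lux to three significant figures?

I₁ = I₀ cos²(91° − 83°) = I₀ cos²(8°) = 0.9806 I₀.
I₂ = I₁ cos²(61° − 91°) = 0.9806 I₀ · cos²(30°) = 0.7355 I₀.
I₃ = I₂ cos²(21° − 61°) = 0.7355 I₀ · cos²(40°) = 0.4316 I₀.
I₄ = I₃ cos²(-39° − 21°) = 0.4316 I₀ · cos²(60°) = 0.1079 I₀.
So 3950 lux = 0.1079 I₀, giving I₀ = 3950/0.1079 = 3.661e+04 lux.

I₀ ≈ 3.66e4 lux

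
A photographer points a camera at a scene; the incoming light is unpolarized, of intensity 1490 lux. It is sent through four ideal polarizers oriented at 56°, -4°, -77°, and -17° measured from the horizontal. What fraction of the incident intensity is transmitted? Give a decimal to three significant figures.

Unpolarized light through the first polarizer → I₁ = 1490 lux/2 = 745 lux, polarized at 56°.
I₂ = I₁ · cos²(60°) = 745 · 0.25 = 186.3 lux.
I₃ = I₂ · cos²(73°) = 186.3 · 0.08548 = 15.92 lux.
I₄ = I₃ · cos²(60°) = 15.92 · 0.25 = 3.98 lux.
Transmitted fraction = 0.002671.

I/I₀ ≈ 0.00267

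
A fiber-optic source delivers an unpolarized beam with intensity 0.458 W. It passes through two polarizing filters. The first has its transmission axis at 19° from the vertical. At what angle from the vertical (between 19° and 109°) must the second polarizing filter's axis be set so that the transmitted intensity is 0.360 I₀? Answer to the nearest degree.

θ ≈ 51°

Unpolarized light through the first polarizer → I₁ = ½ I₀, now polarized at 19°.
Need I₂/I₀ = 0.36, so cos²(θ − 19°) = 0.36 / 0.5 = 0.72.
θ − 19° = arccos(√0.72) = 31.9°, giving θ ≈ 19 + 31.9 = 50.9°.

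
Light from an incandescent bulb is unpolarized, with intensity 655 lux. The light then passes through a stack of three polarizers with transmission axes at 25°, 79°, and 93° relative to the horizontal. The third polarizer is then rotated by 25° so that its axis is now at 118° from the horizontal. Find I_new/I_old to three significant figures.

Before rotation:
Unpolarized light through the first polarizer → I₁ = ½ I₀, now polarized at 25°.
I₂ = I₁ cos²(79° − 25°) = 0.5 I₀ · cos²(54°) = 0.1727 I₀.
I₃ = I₂ cos²(93° − 79°) = 0.1727 I₀ · cos²(14°) = 0.1626 I₀.
After rotation:
Unpolarized light through the first polarizer → I₁ = ½ I₀, now polarized at 25°.
I₂ = I₁ cos²(79° − 25°) = 0.5 I₀ · cos²(54°) = 0.1727 I₀.
I₃ = I₂ cos²(118° − 79°) = 0.1727 I₀ · cos²(39°) = 0.1043 I₀.
Ratio = 0.1043 / 0.1626 = 0.6415.

I_new/I_old ≈ 0.642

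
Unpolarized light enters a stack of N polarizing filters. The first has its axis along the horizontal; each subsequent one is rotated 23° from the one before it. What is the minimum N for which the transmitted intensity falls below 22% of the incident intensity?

N = 6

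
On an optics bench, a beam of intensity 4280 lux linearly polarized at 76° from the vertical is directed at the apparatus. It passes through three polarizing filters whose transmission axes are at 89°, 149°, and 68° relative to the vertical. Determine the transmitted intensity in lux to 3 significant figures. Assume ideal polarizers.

I ≈ 24.9 lux

I₁ = 4280 lux · cos²(13°) = 4063 lux.
I₂ = I₁ · cos²(60°) = 4063 · 0.25 = 1016 lux.
I₃ = I₂ · cos²(81°) = 1016 · 0.02447 = 24.86 lux.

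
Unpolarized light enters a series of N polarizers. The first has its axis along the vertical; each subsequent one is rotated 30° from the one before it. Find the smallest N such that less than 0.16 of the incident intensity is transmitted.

N = 5

First polarizer halves the unpolarized light: factor 1/2.
Each further stage multiplies by cos²(30°) = 0.75.
After N polarizers: T = 0.5·0.75^(N−1). Require T < 0.16 ⇒ N−1 > ln(0.16/0.5)/ln(0.75) = 3.96, so N−1 ≥ 4 and N = 5.
Check: N=5 gives T = 0.1582 < 0.16; N=4 gives T = 0.2109.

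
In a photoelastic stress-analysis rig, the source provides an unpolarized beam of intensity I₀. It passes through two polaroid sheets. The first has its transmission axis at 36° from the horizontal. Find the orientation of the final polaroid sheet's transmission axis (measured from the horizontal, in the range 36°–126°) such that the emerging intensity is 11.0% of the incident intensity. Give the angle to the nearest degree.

θ ≈ 98°

Unpolarized light through the first polarizer → I₁ = ½ I₀, now polarized at 36°.
Need I₂/I₀ = 0.11, so cos²(θ − 36°) = 0.11 / 0.5 = 0.22.
θ − 36° = arccos(√0.22) = 62.0°, giving θ ≈ 36 + 62.0 = 98.0°.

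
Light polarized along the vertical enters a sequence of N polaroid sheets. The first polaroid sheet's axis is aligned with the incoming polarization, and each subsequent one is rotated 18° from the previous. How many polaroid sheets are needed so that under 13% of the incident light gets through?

N = 22

First polarizer is aligned with the polarization: full transmission.
Each further stage multiplies by cos²(18°) = 0.9045.
After N polarizers: T = 0.9045^(N−1). Require T < 0.13 ⇒ N−1 > ln(0.13)/ln(0.9045) = 20.33, so N−1 ≥ 21 and N = 22.
Check: N=22 gives T = 0.1215 < 0.13; N=21 gives T = 0.1344.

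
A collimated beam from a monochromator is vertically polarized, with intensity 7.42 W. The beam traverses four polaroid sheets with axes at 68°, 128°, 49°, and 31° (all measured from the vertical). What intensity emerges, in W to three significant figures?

I ≈ 0.00857 W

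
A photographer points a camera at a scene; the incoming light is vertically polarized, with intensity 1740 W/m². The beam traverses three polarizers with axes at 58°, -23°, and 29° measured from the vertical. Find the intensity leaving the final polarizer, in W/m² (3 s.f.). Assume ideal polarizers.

By Malus's law, I₁ = 1740 W/m² · cos²(58°) = 488.6 W/m².
I₂ = I₁ · cos²(81°) = 488.6 · 0.02447 = 11.96 W/m².
I₃ = I₂ · cos²(52°) = 11.96 · 0.379 = 4.532 W/m².

I ≈ 4.53 W/m²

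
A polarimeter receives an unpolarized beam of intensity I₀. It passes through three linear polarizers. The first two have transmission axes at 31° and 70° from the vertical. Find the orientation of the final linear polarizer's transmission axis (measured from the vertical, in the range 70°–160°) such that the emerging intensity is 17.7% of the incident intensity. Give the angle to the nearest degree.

θ ≈ 110°

Unpolarized light through the first polarizer → I₁ = ½ I₀, now polarized at 31°.
I₂ = I₁ cos²(70° − 31°) = 0.5 I₀ · cos²(39°) = 0.302 I₀.
Need I₃/I₀ = 0.177, so cos²(θ − 70°) = 0.177 / 0.302 = 0.5861.
θ − 70° = arccos(√0.5861) = 40.0°, giving θ ≈ 70 + 40.0 = 110.0°.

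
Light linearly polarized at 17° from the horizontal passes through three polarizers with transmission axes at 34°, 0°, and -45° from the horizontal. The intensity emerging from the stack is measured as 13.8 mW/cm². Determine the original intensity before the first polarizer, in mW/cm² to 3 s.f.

I₁ = I₀ cos²(34° − 17°) = I₀ cos²(17°) = 0.9145 I₀.
I₂ = I₁ cos²(0° − 34°) = 0.9145 I₀ · cos²(34°) = 0.6286 I₀.
I₃ = I₂ cos²(-45° − 0°) = 0.6286 I₀ · cos²(45°) = 0.3143 I₀.
So 13.8 mW/cm² = 0.3143 I₀, giving I₀ = 13.8/0.3143 = 43.91 mW/cm².

I₀ ≈ 43.9 mW/cm²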